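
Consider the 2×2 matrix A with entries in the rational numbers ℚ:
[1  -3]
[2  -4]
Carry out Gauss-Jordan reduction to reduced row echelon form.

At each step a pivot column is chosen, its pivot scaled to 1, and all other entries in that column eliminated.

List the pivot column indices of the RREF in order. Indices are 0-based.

[1] R0 /= 1  ⇒  (1, -3)
     R1 -= 2·R0  ⇒  (0, 2)
[2] R1 /= 2  ⇒  (0, 1)
     R0 -= -3·R1  ⇒  (1, 0)

pivot columns: 0, 1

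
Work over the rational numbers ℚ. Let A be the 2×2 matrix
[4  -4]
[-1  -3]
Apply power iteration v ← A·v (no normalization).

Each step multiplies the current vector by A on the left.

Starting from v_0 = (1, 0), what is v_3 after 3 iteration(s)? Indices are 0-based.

v_0 = (1, 0).
v_1 = A·v_0 = (4, -1).
v_2 = A·v_1 = (20, -1).
v_3 = A·v_2 = (84, -17).

v_3 = (84, -17)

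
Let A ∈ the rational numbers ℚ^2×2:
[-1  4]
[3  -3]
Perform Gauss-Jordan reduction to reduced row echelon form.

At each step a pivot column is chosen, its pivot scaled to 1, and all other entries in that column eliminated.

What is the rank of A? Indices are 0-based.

step 1: normalize row 0 (÷-1) = (1, -4)
  row 1: subtract 3×row0 = (0, 9)
step 2: normalize row 1 (÷9) = (0, 1)
  row 0: subtract -4×row1 = (1, 0)

rank = 2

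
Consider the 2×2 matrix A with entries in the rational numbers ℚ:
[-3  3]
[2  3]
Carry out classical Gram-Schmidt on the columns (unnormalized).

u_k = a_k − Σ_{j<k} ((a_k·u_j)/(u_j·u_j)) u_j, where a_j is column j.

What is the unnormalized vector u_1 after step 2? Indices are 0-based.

u_1 = (30/13, 45/13)

Step 1: u_0 = a_0 = (-3, 2).
Step 2: u_1 = a_1 − (-3/13)·u_0 = (30/13, 45/13).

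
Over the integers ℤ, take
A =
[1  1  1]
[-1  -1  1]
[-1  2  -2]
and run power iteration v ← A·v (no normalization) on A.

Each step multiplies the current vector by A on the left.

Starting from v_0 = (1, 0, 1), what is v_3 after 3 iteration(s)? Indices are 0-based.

v_3 = (-2, 10, -17)

v_0 = (1, 0, 1).
v_1 = A·v_0 = (2, 0, -3).
v_2 = A·v_1 = (-1, -5, 4).
v_3 = A·v_2 = (-2, 10, -17).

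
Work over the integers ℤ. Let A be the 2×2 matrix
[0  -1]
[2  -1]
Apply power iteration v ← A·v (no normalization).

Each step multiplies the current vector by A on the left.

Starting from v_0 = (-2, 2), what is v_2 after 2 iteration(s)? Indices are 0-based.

v_2 = (6, 2)

v_0 = (-2, 2).
v_1 = A·v_0 = (-2, -6).
v_2 = A·v_1 = (6, 2).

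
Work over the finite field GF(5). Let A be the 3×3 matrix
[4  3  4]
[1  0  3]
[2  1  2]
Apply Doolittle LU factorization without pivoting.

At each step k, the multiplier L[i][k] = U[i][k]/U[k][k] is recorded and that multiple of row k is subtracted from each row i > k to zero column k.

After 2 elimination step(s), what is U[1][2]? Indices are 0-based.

U[1][2] = 2

k=0: U[0][0]=4
  eliminate (1,0): mult=4, new row 1: (0, 3, 2); set L[1][0]=4
  eliminate (2,0): mult=3, new row 2: (0, 2, 0); set L[2][0]=3
k=1: U[1][1]=3
  eliminate (2,1): mult=4, new row 2: (0, 0, 2); set L[2][1]=4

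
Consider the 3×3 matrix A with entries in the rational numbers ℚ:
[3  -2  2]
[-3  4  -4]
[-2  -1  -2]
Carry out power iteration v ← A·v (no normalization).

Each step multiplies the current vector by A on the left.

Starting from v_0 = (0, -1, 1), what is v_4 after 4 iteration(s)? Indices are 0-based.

v_4 = (946, -1406, -46)

v_0 = (0, -1, 1).
v_1 = A·v_0 = (4, -8, -1).
v_2 = A·v_1 = (26, -40, 2).
v_3 = A·v_2 = (162, -246, -16).
v_4 = A·v_3 = (946, -1406, -46).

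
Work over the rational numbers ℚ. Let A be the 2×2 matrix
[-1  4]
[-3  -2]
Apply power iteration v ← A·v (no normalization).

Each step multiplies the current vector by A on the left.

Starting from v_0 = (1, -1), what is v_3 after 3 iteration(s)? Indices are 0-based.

v_3 = (67, -37)

v_0 = (1, -1).
v_1 = A·v_0 = (-5, -1).
v_2 = A·v_1 = (1, 17).
v_3 = A·v_2 = (67, -37).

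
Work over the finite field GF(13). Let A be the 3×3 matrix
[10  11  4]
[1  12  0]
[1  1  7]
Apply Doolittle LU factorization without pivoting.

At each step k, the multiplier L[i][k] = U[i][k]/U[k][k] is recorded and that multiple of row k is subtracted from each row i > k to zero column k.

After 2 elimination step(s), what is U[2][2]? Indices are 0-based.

U[2][2] = 6

k=0: U[0][0]=10
  eliminate (1,0): mult=4, new row 1: (0, 7, 10); set L[1][0]=4
  eliminate (2,0): mult=4, new row 2: (0, 9, 4); set L[2][0]=4
k=1: U[1][1]=7
  eliminate (2,1): mult=5, new row 2: (0, 0, 6); set L[2][1]=5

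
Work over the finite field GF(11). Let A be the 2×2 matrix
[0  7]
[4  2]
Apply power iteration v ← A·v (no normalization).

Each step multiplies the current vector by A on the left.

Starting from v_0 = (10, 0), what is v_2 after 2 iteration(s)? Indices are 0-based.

v_0 = (10, 0).
v_1 = A·v_0 = (0, 7).
v_2 = A·v_1 = (5, 3).

v_2 = (5, 3)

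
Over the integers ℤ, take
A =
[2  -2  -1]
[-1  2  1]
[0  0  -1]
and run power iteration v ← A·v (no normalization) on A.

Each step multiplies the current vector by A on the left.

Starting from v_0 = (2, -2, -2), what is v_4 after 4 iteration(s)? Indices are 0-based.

v_0 = (2, -2, -2).
v_1 = A·v_0 = (10, -8, 2).
v_2 = A·v_1 = (34, -24, -2).
v_3 = A·v_2 = (118, -84, 2).
v_4 = A·v_3 = (402, -284, -2).

v_4 = (402, -284, -2)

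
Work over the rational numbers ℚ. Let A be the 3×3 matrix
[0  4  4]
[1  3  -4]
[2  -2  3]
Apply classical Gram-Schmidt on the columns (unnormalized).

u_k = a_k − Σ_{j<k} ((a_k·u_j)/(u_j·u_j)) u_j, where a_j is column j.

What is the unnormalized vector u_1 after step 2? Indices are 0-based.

u_1 = (4, 16/5, -8/5)

Step 1: u_0 = a_0 = (0, 1, 2).
Step 2: u_1 = a_1 − (-1/5)·u_0 = (4, 16/5, -8/5).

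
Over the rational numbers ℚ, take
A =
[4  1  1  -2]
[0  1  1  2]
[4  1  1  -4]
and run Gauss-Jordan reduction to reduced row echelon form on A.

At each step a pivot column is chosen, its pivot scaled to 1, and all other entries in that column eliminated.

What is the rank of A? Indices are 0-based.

rank = 3

[1] R0 /= 4  ⇒  (1, 1/4, 1/4, -1/2)
     R2 -= 4·R0  ⇒  (0, 0, 0, -2)
[2] R1 /= 1  ⇒  (0, 1, 1, 2)
     R0 -= 1/4·R1  ⇒  (1, 0, 0, -1)
column 2 empty below row 2
[3] R2 /= -2  ⇒  (0, 0, 0, 1)
     R0 -= -1·R2  ⇒  (1, 0, 0, 0)
     R1 -= 2·R2  ⇒  (0, 1, 1, 0)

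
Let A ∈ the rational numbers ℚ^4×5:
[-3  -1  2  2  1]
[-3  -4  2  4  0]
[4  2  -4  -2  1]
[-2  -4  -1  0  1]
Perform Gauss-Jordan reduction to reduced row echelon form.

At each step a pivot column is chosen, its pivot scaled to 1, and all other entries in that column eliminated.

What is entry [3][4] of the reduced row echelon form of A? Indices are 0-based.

step 1: normalize row 0 (÷-3) = (1, 1/3, -2/3, -2/3, -1/3)
  row 1: subtract -3×row0 = (0, -3, 0, 2, -1)
  row 2: subtract 4×row0 = (0, 2/3, -4/3, 2/3, 7/3)
  row 3: subtract -2×row0 = (0, -10/3, -7/3, -4/3, 1/3)
step 2: normalize row 1 (÷-3) = (0, 1, 0, -2/3, 1/3)
  row 0: subtract 1/3×row1 = (1, 0, -2/3, -4/9, -4/9)
  row 2: subtract 2/3×row1 = (0, 0, -4/3, 10/9, 19/9)
  row 3: subtract -10/3×row1 = (0, 0, -7/3, -32/9, 13/9)
step 3: normalize row 2 (÷-4/3) = (0, 0, 1, -5/6, -19/12)
  row 0: subtract -2/3×row2 = (1, 0, 0, -1, -3/2)
  row 3: subtract -7/3×row2 = (0, 0, 0, -11/2, -9/4)
step 4: normalize row 3 (÷-11/2) = (0, 0, 0, 1, 9/22)
  row 0: subtract -1×row3 = (1, 0, 0, 0, -12/11)
  row 1: subtract -2/3×row3 = (0, 1, 0, 0, 20/33)
  row 2: subtract -5/6×row3 = (0, 0, 1, 0, -41/33)

M[3][4] = 9/22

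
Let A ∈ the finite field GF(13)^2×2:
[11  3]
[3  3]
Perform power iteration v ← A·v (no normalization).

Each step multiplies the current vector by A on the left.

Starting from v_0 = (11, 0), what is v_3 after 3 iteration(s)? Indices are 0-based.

v_0 = (11, 0).
v_1 = A·v_0 = (4, 7).
v_2 = A·v_1 = (0, 7).
v_3 = A·v_2 = (8, 8).

v_3 = (8, 8)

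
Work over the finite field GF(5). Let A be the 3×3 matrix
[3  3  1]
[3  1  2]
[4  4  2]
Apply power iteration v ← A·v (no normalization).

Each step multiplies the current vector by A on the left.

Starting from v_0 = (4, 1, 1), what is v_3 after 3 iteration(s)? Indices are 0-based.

v_0 = (4, 1, 1).
v_1 = A·v_0 = (1, 0, 2).
v_2 = A·v_1 = (0, 2, 3).
v_3 = A·v_2 = (4, 3, 4).

v_3 = (4, 3, 4)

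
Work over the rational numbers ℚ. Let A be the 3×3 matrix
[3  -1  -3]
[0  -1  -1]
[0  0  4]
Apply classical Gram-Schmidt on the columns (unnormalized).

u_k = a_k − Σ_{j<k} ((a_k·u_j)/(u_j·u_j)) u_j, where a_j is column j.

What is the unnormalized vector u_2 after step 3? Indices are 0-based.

u_2 = (0, 0, 4)

Step 1: u_0 = a_0 = (3, 0, 0).
Step 2: u_1 = a_1 − (-1/3)·u_0 = (0, -1, 0).
Step 3: u_2 = a_2 − (-1)·u_0 − (1)·u_1 = (0, 0, 4).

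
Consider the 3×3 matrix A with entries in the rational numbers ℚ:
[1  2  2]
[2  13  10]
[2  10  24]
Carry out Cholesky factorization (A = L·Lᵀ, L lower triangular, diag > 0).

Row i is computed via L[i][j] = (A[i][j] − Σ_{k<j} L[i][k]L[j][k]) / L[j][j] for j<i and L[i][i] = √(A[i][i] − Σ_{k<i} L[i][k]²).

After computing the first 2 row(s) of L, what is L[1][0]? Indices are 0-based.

Step 1: L[0][0] = √(1) = 1.
  L[1][0] = (2) / L[0][0] = 2.
Step 2: L[1][1] = √(9) = 3.

L[1][0] = 2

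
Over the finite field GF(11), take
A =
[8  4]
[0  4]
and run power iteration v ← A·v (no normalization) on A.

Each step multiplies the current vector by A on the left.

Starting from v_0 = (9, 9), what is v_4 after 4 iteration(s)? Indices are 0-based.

v_0 = (9, 9).
v_1 = A·v_0 = (9, 3).
v_2 = A·v_1 = (7, 1).
v_3 = A·v_2 = (5, 4).
v_4 = A·v_3 = (1, 5).

v_4 = (1, 5)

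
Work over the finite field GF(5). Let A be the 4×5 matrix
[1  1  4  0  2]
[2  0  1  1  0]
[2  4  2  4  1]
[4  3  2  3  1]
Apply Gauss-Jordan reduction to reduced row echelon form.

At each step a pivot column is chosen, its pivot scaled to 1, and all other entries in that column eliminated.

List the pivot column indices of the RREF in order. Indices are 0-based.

pivot columns: 0, 1, 2, 4

[1] R0 /= 1  ⇒  (1, 1, 4, 0, 2)
     R1 -= 2·R0  ⇒  (0, 3, 3, 1, 1)
     R2 -= 2·R0  ⇒  (0, 2, 4, 4, 2)
     R3 -= 4·R0  ⇒  (0, 4, 1, 3, 3)
[2] R1 /= 3  ⇒  (0, 1, 1, 2, 2)
     R0 -= 1·R1  ⇒  (1, 0, 3, 3, 0)
     R2 -= 2·R1  ⇒  (0, 0, 2, 0, 3)
     R3 -= 4·R1  ⇒  (0, 0, 2, 0, 0)
[3] R2 /= 2  ⇒  (0, 0, 1, 0, 4)
     R0 -= 3·R2  ⇒  (1, 0, 0, 3, 3)
     R1 -= 1·R2  ⇒  (0, 1, 0, 2, 3)
     R3 -= 2·R2  ⇒  (0, 0, 0, 0, 2)
column 3 empty below row 3
[4] R3 /= 2  ⇒  (0, 0, 0, 0, 1)
     R0 -= 3·R3  ⇒  (1, 0, 0, 3, 0)
     R1 -= 3·R3  ⇒  (0, 1, 0, 2, 0)
     R2 -= 4·R3  ⇒  (0, 0, 1, 0, 0)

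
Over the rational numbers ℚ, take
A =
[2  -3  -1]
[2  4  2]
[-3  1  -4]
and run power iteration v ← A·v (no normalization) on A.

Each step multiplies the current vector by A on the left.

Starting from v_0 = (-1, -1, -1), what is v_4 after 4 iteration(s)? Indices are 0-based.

v_4 = (478, 16, -766)

v_0 = (-1, -1, -1).
v_1 = A·v_0 = (2, -8, 6).
v_2 = A·v_1 = (22, -16, -38).
v_3 = A·v_2 = (130, -96, 70).
v_4 = A·v_3 = (478, 16, -766).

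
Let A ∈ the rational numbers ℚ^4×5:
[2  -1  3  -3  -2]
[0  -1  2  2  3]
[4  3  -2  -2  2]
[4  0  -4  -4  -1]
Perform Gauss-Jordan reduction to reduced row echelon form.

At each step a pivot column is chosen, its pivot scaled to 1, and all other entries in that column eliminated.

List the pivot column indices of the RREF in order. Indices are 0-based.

pivot columns: 0, 1, 2, 3

step 1: normalize row 0 (÷2) = (1, -1/2, 3/2, -3/2, -1)
  row 2: subtract 4×row0 = (0, 5, -8, 4, 6)
  row 3: subtract 4×row0 = (0, 2, -10, 2, 3)
step 2: normalize row 1 (÷-1) = (0, 1, -2, -2, -3)
  row 0: subtract -1/2×row1 = (1, 0, 1/2, -5/2, -5/2)
  row 2: subtract 5×row1 = (0, 0, 2, 14, 21)
  row 3: subtract 2×row1 = (0, 0, -6, 6, 9)
step 3: normalize row 2 (÷2) = (0, 0, 1, 7, 21/2)
  row 0: subtract 1/2×row2 = (1, 0, 0, -6, -31/4)
  row 1: subtract -2×row2 = (0, 1, 0, 12, 18)
  row 3: subtract -6×row2 = (0, 0, 0, 48, 72)
step 4: normalize row 3 (÷48) = (0, 0, 0, 1, 3/2)
  row 0: subtract -6×row3 = (1, 0, 0, 0, 5/4)
  row 1: subtract 12×row3 = (0, 1, 0, 0, 0)
  row 2: subtract 7×row3 = (0, 0, 1, 0, 0)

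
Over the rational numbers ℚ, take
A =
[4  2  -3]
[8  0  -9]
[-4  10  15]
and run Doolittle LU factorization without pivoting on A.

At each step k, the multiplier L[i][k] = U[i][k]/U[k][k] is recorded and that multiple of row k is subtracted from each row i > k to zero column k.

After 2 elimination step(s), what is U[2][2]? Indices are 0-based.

U[2][2] = 3

Step 1: pivot at (0,0) is 4.
  row1 ← row1 − (2)·row0  ⇒  L[1][0]=2, U row1=(0, -4, -3)
  row2 ← row2 − (-1)·row0  ⇒  L[2][0]=-1, U row2=(0, 12, 12)
Step 2: pivot at (1,1) is -4.
  row2 ← row2 − (-3)·row1  ⇒  L[2][1]=-3, U row2=(0, 0, 3)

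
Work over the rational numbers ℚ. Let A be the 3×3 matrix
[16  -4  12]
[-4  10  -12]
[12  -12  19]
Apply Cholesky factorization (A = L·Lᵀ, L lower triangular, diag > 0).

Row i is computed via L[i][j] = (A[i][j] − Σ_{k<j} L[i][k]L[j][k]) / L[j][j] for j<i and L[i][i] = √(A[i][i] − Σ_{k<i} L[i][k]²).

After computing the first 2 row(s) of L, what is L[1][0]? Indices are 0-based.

Step 1: L[0][0] = √(16) = 4.
  L[1][0] = (-4) / L[0][0] = -1.
Step 2: L[1][1] = √(9) = 3.

L[1][0] = -1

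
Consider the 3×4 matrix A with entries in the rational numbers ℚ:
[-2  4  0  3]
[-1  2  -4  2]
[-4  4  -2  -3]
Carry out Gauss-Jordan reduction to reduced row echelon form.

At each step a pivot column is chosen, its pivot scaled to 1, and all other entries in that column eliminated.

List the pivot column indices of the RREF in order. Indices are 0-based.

[1] R0 /= -2  ⇒  (1, -2, 0, -3/2)
     R1 -= -1·R0  ⇒  (0, 0, -4, 1/2)
     R2 -= -4·R0  ⇒  (0, -4, -2, -9)
[2] R1 <-> R2
[2] R1 /= -4  ⇒  (0, 1, 1/2, 9/4)
     R0 -= -2·R1  ⇒  (1, 0, 1, 3)
[3] R2 /= -4  ⇒  (0, 0, 1, -1/8)
     R0 -= 1·R2  ⇒  (1, 0, 0, 25/8)
     R1 -= 1/2·R2  ⇒  (0, 1, 0, 37/16)

pivot columns: 0, 1, 2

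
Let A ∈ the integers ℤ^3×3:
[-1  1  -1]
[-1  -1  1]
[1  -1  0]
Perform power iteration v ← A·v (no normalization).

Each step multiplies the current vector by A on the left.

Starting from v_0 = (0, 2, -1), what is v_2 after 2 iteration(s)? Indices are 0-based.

v_0 = (0, 2, -1).
v_1 = A·v_0 = (3, -3, -2).
v_2 = A·v_1 = (-4, -2, 6).

v_2 = (-4, -2, 6)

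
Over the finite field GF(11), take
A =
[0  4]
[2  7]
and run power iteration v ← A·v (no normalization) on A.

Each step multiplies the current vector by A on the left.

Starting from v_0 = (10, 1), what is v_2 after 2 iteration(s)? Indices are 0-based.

v_0 = (10, 1).
v_1 = A·v_0 = (4, 5).
v_2 = A·v_1 = (9, 10).

v_2 = (9, 10)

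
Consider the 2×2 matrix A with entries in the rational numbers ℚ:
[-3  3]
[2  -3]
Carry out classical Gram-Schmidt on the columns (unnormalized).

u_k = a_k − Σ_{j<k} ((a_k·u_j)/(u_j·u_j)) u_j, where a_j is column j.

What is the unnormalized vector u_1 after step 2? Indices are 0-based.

Step 1: u_0 = a_0 = (-3, 2).
Step 2: u_1 = a_1 − (-15/13)·u_0 = (-6/13, -9/13).

u_1 = (-6/13, -9/13)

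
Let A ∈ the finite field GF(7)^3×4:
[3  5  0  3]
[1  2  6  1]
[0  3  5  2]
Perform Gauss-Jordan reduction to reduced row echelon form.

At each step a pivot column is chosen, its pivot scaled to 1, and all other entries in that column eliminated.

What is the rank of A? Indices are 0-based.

rank = 3

[1] R0 /= 3  ⇒  (1, 4, 0, 1)
     R1 -= 1·R0  ⇒  (0, 5, 6, 0)
[2] R1 /= 5  ⇒  (0, 1, 4, 0)
     R0 -= 4·R1  ⇒  (1, 0, 5, 1)
     R2 -= 3·R1  ⇒  (0, 0, 0, 2)
column 2 empty below row 2
[3] R2 /= 2  ⇒  (0, 0, 0, 1)
     R0 -= 1·R2  ⇒  (1, 0, 5, 0)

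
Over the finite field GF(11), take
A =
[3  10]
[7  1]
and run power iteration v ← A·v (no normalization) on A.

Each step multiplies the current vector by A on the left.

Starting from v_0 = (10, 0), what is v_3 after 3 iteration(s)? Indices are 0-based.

v_3 = (0, 2)

v_0 = (10, 0).
v_1 = A·v_0 = (8, 4).
v_2 = A·v_1 = (9, 5).
v_3 = A·v_2 = (0, 2).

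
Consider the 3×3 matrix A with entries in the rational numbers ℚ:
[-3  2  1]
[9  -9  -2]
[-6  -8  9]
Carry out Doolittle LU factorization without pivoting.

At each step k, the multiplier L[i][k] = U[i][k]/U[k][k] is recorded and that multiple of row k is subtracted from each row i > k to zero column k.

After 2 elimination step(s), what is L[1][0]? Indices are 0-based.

Step 1: pivot at (0,0) is -3.
  row1 ← row1 − (-3)·row0  ⇒  L[1][0]=-3, U row1=(0, -3, 1)
  row2 ← row2 − (2)·row0  ⇒  L[2][0]=2, U row2=(0, -12, 7)
Step 2: pivot at (1,1) is -3.
  row2 ← row2 − (4)·row1  ⇒  L[2][1]=4, U row2=(0, 0, 3)

L[1][0] = -3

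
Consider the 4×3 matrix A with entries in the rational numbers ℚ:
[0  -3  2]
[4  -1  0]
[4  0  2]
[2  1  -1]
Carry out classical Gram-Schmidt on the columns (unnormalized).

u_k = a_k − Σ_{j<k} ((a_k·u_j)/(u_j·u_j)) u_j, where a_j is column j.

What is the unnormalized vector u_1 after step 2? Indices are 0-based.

Step 1: u_0 = a_0 = (0, 4, 4, 2).
Step 2: u_1 = a_1 − (-1/18)·u_0 = (-3, -7/9, 2/9, 10/9).

u_1 = (-3, -7/9, 2/9, 10/9)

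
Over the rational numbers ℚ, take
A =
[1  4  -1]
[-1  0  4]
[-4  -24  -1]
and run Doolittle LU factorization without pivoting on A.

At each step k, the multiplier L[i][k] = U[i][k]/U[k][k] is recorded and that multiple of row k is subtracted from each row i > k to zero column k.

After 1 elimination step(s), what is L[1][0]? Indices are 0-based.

L[1][0] = -1

Step 1: pivot at (0,0) is 1.
  row1 ← row1 − (-1)·row0  ⇒  L[1][0]=-1, U row1=(0, 4, 3)
  row2 ← row2 − (-4)·row0  ⇒  L[2][0]=-4, U row2=(0, -8, -5)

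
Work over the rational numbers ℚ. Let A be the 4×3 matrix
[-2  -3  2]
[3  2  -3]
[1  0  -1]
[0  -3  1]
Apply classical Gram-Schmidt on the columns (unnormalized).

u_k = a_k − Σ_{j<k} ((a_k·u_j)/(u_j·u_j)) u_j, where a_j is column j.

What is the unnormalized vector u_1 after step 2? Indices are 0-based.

u_1 = (-9/7, -4/7, -6/7, -3)

Step 1: u_0 = a_0 = (-2, 3, 1, 0).
Step 2: u_1 = a_1 − (6/7)·u_0 = (-9/7, -4/7, -6/7, -3).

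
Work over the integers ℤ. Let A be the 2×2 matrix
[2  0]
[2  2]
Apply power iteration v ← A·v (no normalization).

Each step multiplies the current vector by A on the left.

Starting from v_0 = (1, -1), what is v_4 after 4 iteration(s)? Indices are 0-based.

v_0 = (1, -1).
v_1 = A·v_0 = (2, 0).
v_2 = A·v_1 = (4, 4).
v_3 = A·v_2 = (8, 16).
v_4 = A·v_3 = (16, 48).

v_4 = (16, 48)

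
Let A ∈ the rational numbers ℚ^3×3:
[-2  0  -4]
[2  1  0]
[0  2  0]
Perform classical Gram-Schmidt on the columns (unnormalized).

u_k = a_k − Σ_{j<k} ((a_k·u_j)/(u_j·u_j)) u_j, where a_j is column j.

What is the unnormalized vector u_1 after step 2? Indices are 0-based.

Step 1: u_0 = a_0 = (-2, 2, 0).
Step 2: u_1 = a_1 − (1/4)·u_0 = (1/2, 1/2, 2).

u_1 = (1/2, 1/2, 2)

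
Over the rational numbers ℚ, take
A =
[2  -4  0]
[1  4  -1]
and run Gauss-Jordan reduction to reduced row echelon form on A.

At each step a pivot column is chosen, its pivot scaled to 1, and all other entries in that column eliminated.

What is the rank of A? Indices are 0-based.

rank = 2

[1] R0 /= 2  ⇒  (1, -2, 0)
     R1 -= 1·R0  ⇒  (0, 6, -1)
[2] R1 /= 6  ⇒  (0, 1, -1/6)
     R0 -= -2·R1  ⇒  (1, 0, -1/3)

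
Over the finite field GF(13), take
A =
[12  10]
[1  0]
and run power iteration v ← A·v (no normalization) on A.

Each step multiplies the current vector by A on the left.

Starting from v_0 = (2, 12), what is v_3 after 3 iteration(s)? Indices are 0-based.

v_3 = (4, 6)

v_0 = (2, 12).
v_1 = A·v_0 = (1, 2).
v_2 = A·v_1 = (6, 1).
v_3 = A·v_2 = (4, 6).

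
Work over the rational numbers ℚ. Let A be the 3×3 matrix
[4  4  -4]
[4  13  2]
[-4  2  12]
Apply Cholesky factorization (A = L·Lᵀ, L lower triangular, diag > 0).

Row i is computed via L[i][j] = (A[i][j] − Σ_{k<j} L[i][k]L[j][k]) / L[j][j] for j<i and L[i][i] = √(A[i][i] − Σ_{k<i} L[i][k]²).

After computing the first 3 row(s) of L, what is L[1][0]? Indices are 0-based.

Step 1: L[0][0] = √(4) = 2.
  L[1][0] = (4) / L[0][0] = 2.
Step 2: L[1][1] = √(9) = 3.
  L[2][0] = (-4) / L[0][0] = -2.
  L[2][1] = (6) / L[1][1] = 2.
Step 3: L[2][2] = √(4) = 2.

L[1][0] = 2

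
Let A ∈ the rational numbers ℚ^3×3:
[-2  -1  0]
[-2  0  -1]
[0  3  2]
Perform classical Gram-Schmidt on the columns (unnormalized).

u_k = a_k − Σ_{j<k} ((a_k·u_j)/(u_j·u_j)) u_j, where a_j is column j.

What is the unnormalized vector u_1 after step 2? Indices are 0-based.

u_1 = (-1/2, 1/2, 3)

Step 1: u_0 = a_0 = (-2, -2, 0).
Step 2: u_1 = a_1 − (1/4)·u_0 = (-1/2, 1/2, 3).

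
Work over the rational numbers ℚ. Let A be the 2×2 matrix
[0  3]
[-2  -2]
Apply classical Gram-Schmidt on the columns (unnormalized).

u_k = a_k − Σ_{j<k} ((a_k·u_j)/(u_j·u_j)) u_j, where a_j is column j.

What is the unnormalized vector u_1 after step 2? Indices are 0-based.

Step 1: u_0 = a_0 = (0, -2).
Step 2: u_1 = a_1 − (1)·u_0 = (3, 0).

u_1 = (3, 0)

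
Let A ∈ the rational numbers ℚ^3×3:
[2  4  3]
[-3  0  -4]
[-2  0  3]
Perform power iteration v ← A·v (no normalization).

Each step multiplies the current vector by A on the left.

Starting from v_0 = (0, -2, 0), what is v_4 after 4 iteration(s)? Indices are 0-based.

v_0 = (0, -2, 0).
v_1 = A·v_0 = (-8, 0, 0).
v_2 = A·v_1 = (-16, 24, 16).
v_3 = A·v_2 = (112, -16, 80).
v_4 = A·v_3 = (400, -656, 16).

v_4 = (400, -656, 16)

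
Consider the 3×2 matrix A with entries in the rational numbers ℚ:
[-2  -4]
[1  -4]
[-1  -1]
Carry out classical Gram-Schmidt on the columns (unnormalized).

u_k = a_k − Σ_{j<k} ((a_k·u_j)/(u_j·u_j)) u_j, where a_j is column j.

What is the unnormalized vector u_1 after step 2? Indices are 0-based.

u_1 = (-7/3, -29/6, -1/6)

Step 1: u_0 = a_0 = (-2, 1, -1).
Step 2: u_1 = a_1 − (5/6)·u_0 = (-7/3, -29/6, -1/6).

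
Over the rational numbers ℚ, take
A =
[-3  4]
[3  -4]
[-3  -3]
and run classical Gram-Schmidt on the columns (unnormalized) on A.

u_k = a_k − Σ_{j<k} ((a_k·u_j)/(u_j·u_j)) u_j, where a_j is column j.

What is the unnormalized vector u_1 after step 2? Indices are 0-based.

Step 1: u_0 = a_0 = (-3, 3, -3).
Step 2: u_1 = a_1 − (-5/9)·u_0 = (7/3, -7/3, -14/3).

u_1 = (7/3, -7/3, -14/3)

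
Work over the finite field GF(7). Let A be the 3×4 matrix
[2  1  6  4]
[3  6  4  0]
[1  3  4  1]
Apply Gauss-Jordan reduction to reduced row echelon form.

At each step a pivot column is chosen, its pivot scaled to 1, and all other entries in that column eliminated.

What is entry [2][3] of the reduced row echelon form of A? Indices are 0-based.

pivot(0,0)=2: scale R0 → (1, 4, 3, 2)
  clear (1,0): R1 −= (3)R0 → (0, 1, 2, 1)
  clear (2,0): R2 −= (1)R0 → (0, 6, 1, 6)
pivot(1,1)=1: scale R1 → (0, 1, 2, 1)
  clear (0,1): R0 −= (4)R1 → (1, 0, 2, 5)
  clear (2,1): R2 −= (6)R1 → (0, 0, 3, 0)
pivot(2,2)=3: scale R2 → (0, 0, 1, 0)
  clear (0,2): R0 −= (2)R2 → (1, 0, 0, 5)
  clear (1,2): R1 −= (2)R2 → (0, 1, 0, 1)

M[2][3] = 0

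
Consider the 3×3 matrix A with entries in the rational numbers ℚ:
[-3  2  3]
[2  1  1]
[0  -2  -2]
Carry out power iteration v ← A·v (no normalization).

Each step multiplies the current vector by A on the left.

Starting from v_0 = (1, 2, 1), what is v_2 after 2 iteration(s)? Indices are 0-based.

v_0 = (1, 2, 1).
v_1 = A·v_0 = (4, 5, -6).
v_2 = A·v_1 = (-20, 7, 2).

v_2 = (-20, 7, 2)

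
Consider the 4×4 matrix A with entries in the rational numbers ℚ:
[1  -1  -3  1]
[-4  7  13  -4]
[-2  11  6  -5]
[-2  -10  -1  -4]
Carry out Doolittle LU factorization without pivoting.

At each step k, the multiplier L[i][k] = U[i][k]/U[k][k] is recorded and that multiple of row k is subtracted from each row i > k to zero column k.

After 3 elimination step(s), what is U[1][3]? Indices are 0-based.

U[1][3] = 0

[col 0] pivot 1
  R1 -= -4*R0 → (0, 3, 1, 0)  (L[1][0] := -4)
  R2 -= -2*R0 → (0, 9, 0, -3)  (L[2][0] := -2)
  R3 -= -2*R0 → (0, -12, -7, -2)  (L[3][0] := -2)
[col 1] pivot 3
  R2 -= 3*R1 → (0, 0, -3, -3)  (L[2][1] := 3)
  R3 -= -4*R1 → (0, 0, -3, -2)  (L[3][1] := -4)
[col 2] pivot -3
  R3 -= 1*R2 → (0, 0, 0, 1)  (L[3][2] := 1)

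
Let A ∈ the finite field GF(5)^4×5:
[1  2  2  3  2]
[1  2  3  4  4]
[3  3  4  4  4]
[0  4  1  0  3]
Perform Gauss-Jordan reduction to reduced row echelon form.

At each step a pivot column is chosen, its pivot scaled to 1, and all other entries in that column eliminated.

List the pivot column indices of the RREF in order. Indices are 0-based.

[1] R0 /= 1  ⇒  (1, 2, 2, 3, 2)
     R1 -= 1·R0  ⇒  (0, 0, 1, 1, 2)
     R2 -= 3·R0  ⇒  (0, 2, 3, 0, 3)
[2] R1 <-> R2
[2] R1 /= 2  ⇒  (0, 1, 4, 0, 4)
     R0 -= 2·R1  ⇒  (1, 0, 4, 3, 4)
     R3 -= 4·R1  ⇒  (0, 0, 0, 0, 2)
[3] R2 /= 1  ⇒  (0, 0, 1, 1, 2)
     R0 -= 4·R2  ⇒  (1, 0, 0, 4, 1)
     R1 -= 4·R2  ⇒  (0, 1, 0, 1, 1)
column 3 empty below row 3
[4] R3 /= 2  ⇒  (0, 0, 0, 0, 1)
     R0 -= 1·R3  ⇒  (1, 0, 0, 4, 0)
     R1 -= 1·R3  ⇒  (0, 1, 0, 1, 0)
     R2 -= 2·R3  ⇒  (0, 0, 1, 1, 0)

pivot columns: 0, 1, 2, 4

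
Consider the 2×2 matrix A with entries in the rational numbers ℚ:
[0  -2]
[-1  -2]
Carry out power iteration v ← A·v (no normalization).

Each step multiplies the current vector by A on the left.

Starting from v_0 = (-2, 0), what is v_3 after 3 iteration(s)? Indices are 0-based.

v_0 = (-2, 0).
v_1 = A·v_0 = (0, 2).
v_2 = A·v_1 = (-4, -4).
v_3 = A·v_2 = (8, 12).

v_3 = (8, 12)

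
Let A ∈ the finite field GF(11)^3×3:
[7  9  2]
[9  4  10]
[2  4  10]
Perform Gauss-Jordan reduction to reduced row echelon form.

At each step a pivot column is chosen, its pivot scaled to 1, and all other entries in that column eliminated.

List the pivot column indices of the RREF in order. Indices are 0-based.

pivot columns: 0, 1, 2

pivot(0,0)=7: scale R0 → (1, 6, 5)
  clear (1,0): R1 −= (9)R0 → (0, 5, 9)
  clear (2,0): R2 −= (2)R0 → (0, 3, 0)
pivot(1,1)=5: scale R1 → (0, 1, 4)
  clear (0,1): R0 −= (6)R1 → (1, 0, 3)
  clear (2,1): R2 −= (3)R1 → (0, 0, 10)
pivot(2,2)=10: scale R2 → (0, 0, 1)
  clear (0,2): R0 −= (3)R2 → (1, 0, 0)
  clear (1,2): R1 −= (4)R2 → (0, 1, 0)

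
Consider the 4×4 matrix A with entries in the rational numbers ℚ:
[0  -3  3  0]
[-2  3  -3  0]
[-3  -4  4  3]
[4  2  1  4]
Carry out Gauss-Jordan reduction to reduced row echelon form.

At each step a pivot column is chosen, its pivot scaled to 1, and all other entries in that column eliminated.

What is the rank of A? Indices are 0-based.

[1] R0 <-> R1
[1] R0 /= -2  ⇒  (1, -3/2, 3/2, 0)
     R2 -= -3·R0  ⇒  (0, -17/2, 17/2, 3)
     R3 -= 4·R0  ⇒  (0, 8, -5, 4)
[2] R1 /= -3  ⇒  (0, 1, -1, 0)
     R0 -= -3/2·R1  ⇒  (1, 0, 0, 0)
     R2 -= -17/2·R1  ⇒  (0, 0, 0, 3)
     R3 -= 8·R1  ⇒  (0, 0, 3, 4)
[3] R2 <-> R3
[3] R2 /= 3  ⇒  (0, 0, 1, 4/3)
     R1 -= -1·R2  ⇒  (0, 1, 0, 4/3)
[4] R3 /= 3  ⇒  (0, 0, 0, 1)
     R1 -= 4/3·R3  ⇒  (0, 1, 0, 0)
     R2 -= 4/3·R3  ⇒  (0, 0, 1, 0)

rank = 4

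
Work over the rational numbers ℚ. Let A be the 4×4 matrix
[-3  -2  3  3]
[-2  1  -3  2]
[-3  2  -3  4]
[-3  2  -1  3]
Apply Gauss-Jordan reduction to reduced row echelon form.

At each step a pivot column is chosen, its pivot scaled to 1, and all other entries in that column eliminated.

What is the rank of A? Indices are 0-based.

rank = 4

[1] R0 /= -3  ⇒  (1, 2/3, -1, -1)
     R1 -= -2·R0  ⇒  (0, 7/3, -5, 0)
     R2 -= -3·R0  ⇒  (0, 4, -6, 1)
     R3 -= -3·R0  ⇒  (0, 4, -4, 0)
[2] R1 /= 7/3  ⇒  (0, 1, -15/7, 0)
     R0 -= 2/3·R1  ⇒  (1, 0, 3/7, -1)
     R2 -= 4·R1  ⇒  (0, 0, 18/7, 1)
     R3 -= 4·R1  ⇒  (0, 0, 32/7, 0)
[3] R2 /= 18/7  ⇒  (0, 0, 1, 7/18)
     R0 -= 3/7·R2  ⇒  (1, 0, 0, -7/6)
     R1 -= -15/7·R2  ⇒  (0, 1, 0, 5/6)
     R3 -= 32/7·R2  ⇒  (0, 0, 0, -16/9)
[4] R3 /= -16/9  ⇒  (0, 0, 0, 1)
     R0 -= -7/6·R3  ⇒  (1, 0, 0, 0)
     R1 -= 5/6·R3  ⇒  (0, 1, 0, 0)
     R2 -= 7/18·R3  ⇒  (0, 0, 1, 0)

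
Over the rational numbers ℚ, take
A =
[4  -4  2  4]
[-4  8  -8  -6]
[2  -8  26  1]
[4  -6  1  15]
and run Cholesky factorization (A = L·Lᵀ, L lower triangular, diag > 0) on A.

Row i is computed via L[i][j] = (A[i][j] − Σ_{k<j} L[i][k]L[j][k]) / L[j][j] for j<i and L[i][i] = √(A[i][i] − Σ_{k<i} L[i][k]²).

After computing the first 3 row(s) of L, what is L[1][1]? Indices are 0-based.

Step 1: L[0][0] = √(4) = 2.
  L[1][0] = (-4) / L[0][0] = -2.
Step 2: L[1][1] = √(4) = 2.
  L[2][0] = (2) / L[0][0] = 1.
  L[2][1] = (-6) / L[1][1] = -3.
Step 3: L[2][2] = √(16) = 4.

L[1][1] = 2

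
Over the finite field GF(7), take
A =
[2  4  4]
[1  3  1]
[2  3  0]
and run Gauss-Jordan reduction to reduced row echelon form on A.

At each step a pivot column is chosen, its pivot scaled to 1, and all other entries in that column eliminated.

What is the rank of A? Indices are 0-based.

rank = 3

step 1: normalize row 0 (÷2) = (1, 2, 2)
  row 1: subtract 1×row0 = (0, 1, 6)
  row 2: subtract 2×row0 = (0, 6, 3)
step 2: normalize row 1 (÷1) = (0, 1, 6)
  row 0: subtract 2×row1 = (1, 0, 4)
  row 2: subtract 6×row1 = (0, 0, 2)
step 3: normalize row 2 (÷2) = (0, 0, 1)
  row 0: subtract 4×row2 = (1, 0, 0)
  row 1: subtract 6×row2 = (0, 1, 0)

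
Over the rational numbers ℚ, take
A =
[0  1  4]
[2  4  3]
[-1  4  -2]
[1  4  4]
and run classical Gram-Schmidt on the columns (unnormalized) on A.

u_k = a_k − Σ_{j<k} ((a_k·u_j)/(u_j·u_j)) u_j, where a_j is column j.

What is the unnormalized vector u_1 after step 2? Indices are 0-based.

Step 1: u_0 = a_0 = (0, 2, -1, 1).
Step 2: u_1 = a_1 − (4/3)·u_0 = (1, 4/3, 16/3, 8/3).

u_1 = (1, 4/3, 16/3, 8/3)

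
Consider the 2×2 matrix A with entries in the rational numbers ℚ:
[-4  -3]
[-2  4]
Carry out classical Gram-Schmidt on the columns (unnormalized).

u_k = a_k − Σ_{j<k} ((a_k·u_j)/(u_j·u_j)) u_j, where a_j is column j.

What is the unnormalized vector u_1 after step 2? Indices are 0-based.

Step 1: u_0 = a_0 = (-4, -2).
Step 2: u_1 = a_1 − (1/5)·u_0 = (-11/5, 22/5).

u_1 = (-11/5, 22/5)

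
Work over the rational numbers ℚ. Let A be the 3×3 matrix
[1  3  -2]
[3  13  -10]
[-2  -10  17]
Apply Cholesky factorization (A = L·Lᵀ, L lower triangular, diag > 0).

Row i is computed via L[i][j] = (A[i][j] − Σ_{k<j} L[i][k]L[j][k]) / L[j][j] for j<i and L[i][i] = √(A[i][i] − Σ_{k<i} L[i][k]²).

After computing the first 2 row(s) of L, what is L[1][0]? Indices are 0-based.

L[1][0] = 3

Step 1: L[0][0] = √(1) = 1.
  L[1][0] = (3) / L[0][0] = 3.
Step 2: L[1][1] = √(4) = 2.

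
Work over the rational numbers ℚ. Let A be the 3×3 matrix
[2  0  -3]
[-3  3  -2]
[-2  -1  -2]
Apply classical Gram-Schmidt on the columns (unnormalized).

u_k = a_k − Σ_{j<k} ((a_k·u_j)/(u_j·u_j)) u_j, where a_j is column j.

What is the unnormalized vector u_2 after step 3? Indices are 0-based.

u_2 = (-387/121, -86/121, -258/121)

Step 1: u_0 = a_0 = (2, -3, -2).
Step 2: u_1 = a_1 − (-7/17)·u_0 = (14/17, 30/17, -31/17).
Step 3: u_2 = a_2 − (4/17)·u_0 − (-40/121)·u_1 = (-387/121, -86/121, -258/121).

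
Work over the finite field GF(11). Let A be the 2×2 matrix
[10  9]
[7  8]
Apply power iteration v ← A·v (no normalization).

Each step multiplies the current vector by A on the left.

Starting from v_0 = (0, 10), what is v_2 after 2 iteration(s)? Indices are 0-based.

v_2 = (3, 5)

v_0 = (0, 10).
v_1 = A·v_0 = (2, 3).
v_2 = A·v_1 = (3, 5).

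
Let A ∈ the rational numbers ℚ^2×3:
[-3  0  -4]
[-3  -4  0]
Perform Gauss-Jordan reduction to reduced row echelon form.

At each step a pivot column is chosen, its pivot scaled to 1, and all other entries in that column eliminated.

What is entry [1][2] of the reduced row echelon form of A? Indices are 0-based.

pivot(0,0)=-3: scale R0 → (1, 0, 4/3)
  clear (1,0): R1 −= (-3)R0 → (0, -4, 4)
pivot(1,1)=-4: scale R1 → (0, 1, -1)

M[1][2] = -1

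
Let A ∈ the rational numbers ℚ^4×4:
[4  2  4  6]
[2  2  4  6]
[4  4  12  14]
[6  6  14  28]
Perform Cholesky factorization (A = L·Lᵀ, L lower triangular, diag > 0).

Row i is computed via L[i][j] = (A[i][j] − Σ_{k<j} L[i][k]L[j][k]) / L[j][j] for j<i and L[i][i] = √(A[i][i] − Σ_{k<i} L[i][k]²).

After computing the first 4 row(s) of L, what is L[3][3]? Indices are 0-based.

Step 1: L[0][0] = √(4) = 2.
  L[1][0] = (2) / L[0][0] = 1.
Step 2: L[1][1] = √(1) = 1.
  L[2][0] = (4) / L[0][0] = 2.
  L[2][1] = (2) / L[1][1] = 2.
Step 3: L[2][2] = √(4) = 2.
  L[3][0] = (6) / L[0][0] = 3.
  L[3][1] = (3) / L[1][1] = 3.
  L[3][2] = (2) / L[2][2] = 1.
Step 4: L[3][3] = √(9) = 3.

L[3][3] = 3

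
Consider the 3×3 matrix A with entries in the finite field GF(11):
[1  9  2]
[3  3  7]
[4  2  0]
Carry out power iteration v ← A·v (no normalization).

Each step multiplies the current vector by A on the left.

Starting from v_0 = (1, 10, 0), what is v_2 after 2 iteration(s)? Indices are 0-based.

v_0 = (1, 10, 0).
v_1 = A·v_0 = (3, 0, 2).
v_2 = A·v_1 = (7, 1, 1).

v_2 = (7, 1, 1)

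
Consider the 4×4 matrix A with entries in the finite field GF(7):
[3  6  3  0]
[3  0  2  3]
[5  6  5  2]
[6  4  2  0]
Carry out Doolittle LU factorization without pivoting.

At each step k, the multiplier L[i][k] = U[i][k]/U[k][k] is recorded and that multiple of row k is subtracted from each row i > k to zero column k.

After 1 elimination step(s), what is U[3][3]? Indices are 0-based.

U[3][3] = 0

[col 0] pivot 3
  R1 -= 1*R0 → (0, 1, 6, 3)  (L[1][0] := 1)
  R2 -= 4*R0 → (0, 3, 0, 2)  (L[2][0] := 4)
  R3 -= 2*R0 → (0, 6, 3, 0)  (L[3][0] := 2)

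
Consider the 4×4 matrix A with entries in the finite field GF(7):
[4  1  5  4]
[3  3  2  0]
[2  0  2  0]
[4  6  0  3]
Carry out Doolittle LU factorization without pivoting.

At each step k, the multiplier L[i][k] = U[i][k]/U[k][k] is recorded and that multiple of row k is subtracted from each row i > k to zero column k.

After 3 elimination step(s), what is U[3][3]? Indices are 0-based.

[col 0] pivot 4
  R1 -= 6*R0 → (0, 4, 0, 4)  (L[1][0] := 6)
  R2 -= 4*R0 → (0, 3, 3, 5)  (L[2][0] := 4)
  R3 -= 1*R0 → (0, 5, 2, 6)  (L[3][0] := 1)
[col 1] pivot 4
  R2 -= 6*R1 → (0, 0, 3, 2)  (L[2][1] := 6)
  R3 -= 3*R1 → (0, 0, 2, 1)  (L[3][1] := 3)
[col 2] pivot 3
  R3 -= 3*R2 → (0, 0, 0, 2)  (L[3][2] := 3)

U[3][3] = 2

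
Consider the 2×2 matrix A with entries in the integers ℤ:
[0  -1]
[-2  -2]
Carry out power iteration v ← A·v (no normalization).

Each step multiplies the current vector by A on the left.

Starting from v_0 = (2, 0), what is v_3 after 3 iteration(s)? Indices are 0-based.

v_0 = (2, 0).
v_1 = A·v_0 = (0, -4).
v_2 = A·v_1 = (4, 8).
v_3 = A·v_2 = (-8, -24).

v_3 = (-8, -24)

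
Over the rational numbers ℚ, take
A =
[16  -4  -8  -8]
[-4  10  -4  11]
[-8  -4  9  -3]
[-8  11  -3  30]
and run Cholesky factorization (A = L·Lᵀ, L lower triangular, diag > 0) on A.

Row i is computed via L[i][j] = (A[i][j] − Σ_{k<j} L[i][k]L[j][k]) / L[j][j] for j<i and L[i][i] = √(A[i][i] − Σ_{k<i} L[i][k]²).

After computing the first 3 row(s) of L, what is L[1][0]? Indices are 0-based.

Step 1: L[0][0] = √(16) = 4.
  L[1][0] = (-4) / L[0][0] = -1.
Step 2: L[1][1] = √(9) = 3.
  L[2][0] = (-8) / L[0][0] = -2.
  L[2][1] = (-6) / L[1][1] = -2.
Step 3: L[2][2] = √(1) = 1.

L[1][0] = -1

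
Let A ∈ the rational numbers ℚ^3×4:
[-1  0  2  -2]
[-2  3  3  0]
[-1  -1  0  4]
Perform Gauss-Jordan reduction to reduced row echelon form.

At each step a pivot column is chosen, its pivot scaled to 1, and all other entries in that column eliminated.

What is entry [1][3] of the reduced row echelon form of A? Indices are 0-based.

M[1][3] = 2/7

pivot(0,0)=-1: scale R0 → (1, 0, -2, 2)
  clear (1,0): R1 −= (-2)R0 → (0, 3, -1, 4)
  clear (2,0): R2 −= (-1)R0 → (0, -1, -2, 6)
pivot(1,1)=3: scale R1 → (0, 1, -1/3, 4/3)
  clear (2,1): R2 −= (-1)R1 → (0, 0, -7/3, 22/3)
pivot(2,2)=-7/3: scale R2 → (0, 0, 1, -22/7)
  clear (0,2): R0 −= (-2)R2 → (1, 0, 0, -30/7)
  clear (1,2): R1 −= (-1/3)R2 → (0, 1, 0, 2/7)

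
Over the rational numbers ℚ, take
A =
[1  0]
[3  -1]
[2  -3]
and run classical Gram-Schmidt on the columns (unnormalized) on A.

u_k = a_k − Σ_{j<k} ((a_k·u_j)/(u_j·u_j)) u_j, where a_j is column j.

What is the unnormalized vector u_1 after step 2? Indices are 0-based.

u_1 = (9/14, 13/14, -12/7)

Step 1: u_0 = a_0 = (1, 3, 2).
Step 2: u_1 = a_1 − (-9/14)·u_0 = (9/14, 13/14, -12/7).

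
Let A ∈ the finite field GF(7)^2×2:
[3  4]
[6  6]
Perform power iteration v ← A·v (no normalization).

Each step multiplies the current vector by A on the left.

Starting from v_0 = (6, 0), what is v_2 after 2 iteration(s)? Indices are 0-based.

v_2 = (2, 2)

v_0 = (6, 0).
v_1 = A·v_0 = (4, 1).
v_2 = A·v_1 = (2, 2).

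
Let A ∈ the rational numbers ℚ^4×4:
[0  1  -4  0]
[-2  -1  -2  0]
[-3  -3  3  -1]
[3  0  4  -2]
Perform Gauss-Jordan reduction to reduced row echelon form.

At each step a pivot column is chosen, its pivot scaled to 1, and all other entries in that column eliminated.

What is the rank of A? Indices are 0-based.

[1] R0 <-> R1
[1] R0 /= -2  ⇒  (1, 1/2, 1, 0)
     R2 -= -3·R0  ⇒  (0, -3/2, 6, -1)
     R3 -= 3·R0  ⇒  (0, -3/2, 1, -2)
[2] R1 /= 1  ⇒  (0, 1, -4, 0)
     R0 -= 1/2·R1  ⇒  (1, 0, 3, 0)
     R2 -= -3/2·R1  ⇒  (0, 0, 0, -1)
     R3 -= -3/2·R1  ⇒  (0, 0, -5, -2)
[3] R2 <-> R3
[3] R2 /= -5  ⇒  (0, 0, 1, 2/5)
     R0 -= 3·R2  ⇒  (1, 0, 0, -6/5)
     R1 -= -4·R2  ⇒  (0, 1, 0, 8/5)
[4] R3 /= -1  ⇒  (0, 0, 0, 1)
     R0 -= -6/5·R3  ⇒  (1, 0, 0, 0)
     R1 -= 8/5·R3  ⇒  (0, 1, 0, 0)
     R2 -= 2/5·R3  ⇒  (0, 0, 1, 0)

rank = 4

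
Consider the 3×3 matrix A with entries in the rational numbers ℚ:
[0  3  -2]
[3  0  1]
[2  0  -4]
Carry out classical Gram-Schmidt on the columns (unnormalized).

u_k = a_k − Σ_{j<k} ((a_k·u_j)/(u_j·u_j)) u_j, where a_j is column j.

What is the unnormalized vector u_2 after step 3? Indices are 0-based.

u_2 = (0, 28/13, -42/13)

Step 1: u_0 = a_0 = (0, 3, 2).
Step 2: u_1 = a_1 − (0)·u_0 = (3, 0, 0).
Step 3: u_2 = a_2 − (-5/13)·u_0 − (-2/3)·u_1 = (0, 28/13, -42/13).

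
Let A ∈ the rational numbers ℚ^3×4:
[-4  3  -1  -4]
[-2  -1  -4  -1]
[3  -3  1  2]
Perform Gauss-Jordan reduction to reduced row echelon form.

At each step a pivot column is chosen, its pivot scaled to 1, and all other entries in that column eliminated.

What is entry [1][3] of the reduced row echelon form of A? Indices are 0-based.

M[1][3] = 1

pivot(0,0)=-4: scale R0 → (1, -3/4, 1/4, 1)
  clear (1,0): R1 −= (-2)R0 → (0, -5/2, -7/2, 1)
  clear (2,0): R2 −= (3)R0 → (0, -3/4, 1/4, -1)
pivot(1,1)=-5/2: scale R1 → (0, 1, 7/5, -2/5)
  clear (0,1): R0 −= (-3/4)R1 → (1, 0, 13/10, 7/10)
  clear (2,1): R2 −= (-3/4)R1 → (0, 0, 13/10, -13/10)
pivot(2,2)=13/10: scale R2 → (0, 0, 1, -1)
  clear (0,2): R0 −= (13/10)R2 → (1, 0, 0, 2)
  clear (1,2): R1 −= (7/5)R2 → (0, 1, 0, 1)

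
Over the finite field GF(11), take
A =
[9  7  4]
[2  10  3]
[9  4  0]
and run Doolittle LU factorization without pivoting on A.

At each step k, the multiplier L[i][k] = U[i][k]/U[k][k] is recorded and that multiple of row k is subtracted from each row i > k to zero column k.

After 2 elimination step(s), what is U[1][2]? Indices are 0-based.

[col 0] pivot 9
  R1 -= 10*R0 → (0, 6, 7)  (L[1][0] := 10)
  R2 -= 1*R0 → (0, 8, 7)  (L[2][0] := 1)
[col 1] pivot 6
  R2 -= 5*R1 → (0, 0, 5)  (L[2][1] := 5)

U[1][2] = 7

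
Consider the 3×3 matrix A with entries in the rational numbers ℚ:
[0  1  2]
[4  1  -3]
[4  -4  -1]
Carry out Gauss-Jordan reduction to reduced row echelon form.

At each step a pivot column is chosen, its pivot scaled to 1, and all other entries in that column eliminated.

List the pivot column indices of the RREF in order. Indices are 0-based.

[1] R0 <-> R1
[1] R0 /= 4  ⇒  (1, 1/4, -3/4)
     R2 -= 4·R0  ⇒  (0, -5, 2)
[2] R1 /= 1  ⇒  (0, 1, 2)
     R0 -= 1/4·R1  ⇒  (1, 0, -5/4)
     R2 -= -5·R1  ⇒  (0, 0, 12)
[3] R2 /= 12  ⇒  (0, 0, 1)
     R0 -= -5/4·R2  ⇒  (1, 0, 0)
     R1 -= 2·R2  ⇒  (0, 1, 0)

pivot columns: 0, 1, 2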